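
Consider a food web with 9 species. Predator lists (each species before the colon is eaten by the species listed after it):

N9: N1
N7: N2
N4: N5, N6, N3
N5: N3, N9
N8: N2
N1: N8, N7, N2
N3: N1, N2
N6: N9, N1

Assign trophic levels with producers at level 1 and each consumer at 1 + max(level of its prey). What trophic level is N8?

N4 is a producer → level 1.
N5 eats N4 → level 2.
N3 eats N5 (level 2); other prey at levels: N4 1 → level 3.
N1 eats N3 (level 3); other prey at levels: N6 2, N9 3 → level 4.
N8 eats N1 → level 5.

Trophic level 5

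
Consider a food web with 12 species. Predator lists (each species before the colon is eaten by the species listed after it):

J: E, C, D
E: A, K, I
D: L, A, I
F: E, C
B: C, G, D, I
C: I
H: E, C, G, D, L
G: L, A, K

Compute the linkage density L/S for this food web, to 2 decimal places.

There are L = 24 links among S = 12 species.
L/S = 24/12 = 2.0000 ≈ 2.00.

L/S = 2.00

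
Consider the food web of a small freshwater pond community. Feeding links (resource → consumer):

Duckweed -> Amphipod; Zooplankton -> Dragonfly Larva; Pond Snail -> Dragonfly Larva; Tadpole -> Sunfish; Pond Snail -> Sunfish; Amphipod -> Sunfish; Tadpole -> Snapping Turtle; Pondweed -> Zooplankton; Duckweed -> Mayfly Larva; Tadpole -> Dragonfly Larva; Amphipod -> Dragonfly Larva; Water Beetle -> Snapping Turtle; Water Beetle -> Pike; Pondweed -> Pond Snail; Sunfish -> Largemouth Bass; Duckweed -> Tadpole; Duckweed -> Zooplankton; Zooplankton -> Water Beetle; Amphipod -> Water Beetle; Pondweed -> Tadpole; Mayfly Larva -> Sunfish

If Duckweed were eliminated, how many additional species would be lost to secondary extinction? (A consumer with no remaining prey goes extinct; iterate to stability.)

Remove Duckweed.
Round 1: Amphipod (all prey gone), Mayfly Larva (all prey gone) → extinct.
No further losses. Total secondary extinctions: 2.

2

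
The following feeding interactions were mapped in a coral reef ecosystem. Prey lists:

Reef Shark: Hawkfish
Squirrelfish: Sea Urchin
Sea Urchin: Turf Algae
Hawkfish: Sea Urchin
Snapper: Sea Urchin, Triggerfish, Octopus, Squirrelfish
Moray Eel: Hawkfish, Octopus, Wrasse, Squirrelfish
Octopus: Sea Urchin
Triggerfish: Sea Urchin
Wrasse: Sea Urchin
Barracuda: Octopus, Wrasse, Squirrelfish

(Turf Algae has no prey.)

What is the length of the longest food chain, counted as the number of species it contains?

4 species

One longest chain: Turf Algae → Sea Urchin → Hawkfish → Moray Eel.
It has 4 species and 3 links.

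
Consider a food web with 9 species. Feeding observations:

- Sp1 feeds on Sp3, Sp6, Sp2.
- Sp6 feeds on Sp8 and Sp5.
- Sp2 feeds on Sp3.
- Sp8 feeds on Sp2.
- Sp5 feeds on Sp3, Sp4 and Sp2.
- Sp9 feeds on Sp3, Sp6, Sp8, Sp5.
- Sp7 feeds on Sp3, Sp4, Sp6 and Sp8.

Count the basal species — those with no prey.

Basal species (no prey listed): Sp3, Sp4.
Count: 2.

2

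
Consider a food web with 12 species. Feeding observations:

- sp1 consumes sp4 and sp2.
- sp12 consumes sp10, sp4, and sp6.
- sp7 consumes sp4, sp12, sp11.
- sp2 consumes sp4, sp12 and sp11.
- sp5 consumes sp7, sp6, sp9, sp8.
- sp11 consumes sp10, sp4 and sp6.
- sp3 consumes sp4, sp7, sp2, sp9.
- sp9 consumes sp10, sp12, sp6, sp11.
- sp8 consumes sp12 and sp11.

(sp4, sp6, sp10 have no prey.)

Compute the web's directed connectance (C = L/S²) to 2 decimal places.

C = 0.19

The web has S = 12 species and L = 28 feeding links.
C = L / S² = 28 / 144 = 0.1944 ≈ 0.19.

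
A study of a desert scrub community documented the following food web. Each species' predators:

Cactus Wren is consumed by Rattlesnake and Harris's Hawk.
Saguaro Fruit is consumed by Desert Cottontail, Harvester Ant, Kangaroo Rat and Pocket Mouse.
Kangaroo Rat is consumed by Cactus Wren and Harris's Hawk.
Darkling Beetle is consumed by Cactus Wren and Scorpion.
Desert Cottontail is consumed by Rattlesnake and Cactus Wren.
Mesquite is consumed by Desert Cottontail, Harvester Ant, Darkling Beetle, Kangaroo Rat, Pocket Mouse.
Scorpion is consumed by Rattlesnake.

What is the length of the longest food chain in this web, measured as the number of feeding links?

One longest chain: Saguaro Fruit → Desert Cottontail → Cactus Wren → Rattlesnake.
It has 4 species and 3 links.

3 links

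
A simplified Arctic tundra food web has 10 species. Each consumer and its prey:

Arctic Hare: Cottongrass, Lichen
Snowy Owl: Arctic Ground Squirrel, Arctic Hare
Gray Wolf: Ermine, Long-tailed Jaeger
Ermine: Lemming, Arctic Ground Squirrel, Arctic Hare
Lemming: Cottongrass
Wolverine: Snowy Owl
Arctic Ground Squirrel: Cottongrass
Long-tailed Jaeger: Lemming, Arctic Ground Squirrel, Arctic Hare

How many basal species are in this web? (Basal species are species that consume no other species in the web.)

Basal species (no prey listed): Cottongrass, Lichen.
Count: 2.

2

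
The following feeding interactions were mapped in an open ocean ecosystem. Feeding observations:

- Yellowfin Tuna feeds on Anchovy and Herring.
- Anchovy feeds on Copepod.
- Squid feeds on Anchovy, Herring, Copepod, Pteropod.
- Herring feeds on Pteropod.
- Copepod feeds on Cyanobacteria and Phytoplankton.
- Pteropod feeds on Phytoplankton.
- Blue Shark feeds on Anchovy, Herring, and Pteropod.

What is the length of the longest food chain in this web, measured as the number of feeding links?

One longest chain: Phytoplankton → Pteropod → Herring → Yellowfin Tuna.
It has 4 species and 3 links.

3 links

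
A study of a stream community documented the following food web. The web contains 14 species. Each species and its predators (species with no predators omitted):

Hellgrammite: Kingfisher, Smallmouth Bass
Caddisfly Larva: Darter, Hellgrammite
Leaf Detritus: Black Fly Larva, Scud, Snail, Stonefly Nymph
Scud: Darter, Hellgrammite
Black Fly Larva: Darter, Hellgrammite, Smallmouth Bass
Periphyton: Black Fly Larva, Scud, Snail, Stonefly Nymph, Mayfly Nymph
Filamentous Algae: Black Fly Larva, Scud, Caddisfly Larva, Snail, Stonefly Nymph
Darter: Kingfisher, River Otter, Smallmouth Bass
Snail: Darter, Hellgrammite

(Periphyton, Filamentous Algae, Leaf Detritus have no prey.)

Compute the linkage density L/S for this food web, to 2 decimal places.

L/S = 2.00

There are L = 28 links among S = 14 species.
L/S = 28/14 = 2.0000 ≈ 2.00.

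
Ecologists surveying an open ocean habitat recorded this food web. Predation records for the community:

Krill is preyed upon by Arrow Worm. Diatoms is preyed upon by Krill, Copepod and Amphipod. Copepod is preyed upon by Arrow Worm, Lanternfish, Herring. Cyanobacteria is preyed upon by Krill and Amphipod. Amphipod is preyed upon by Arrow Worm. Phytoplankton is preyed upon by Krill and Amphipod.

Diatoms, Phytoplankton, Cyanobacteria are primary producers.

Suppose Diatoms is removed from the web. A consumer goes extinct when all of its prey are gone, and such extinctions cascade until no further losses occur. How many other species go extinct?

3

Remove Diatoms.
Round 1: Copepod (all prey gone) → extinct.
Round 2: Herring (all prey gone), Lanternfish (all prey gone) → extinct.
No further losses. Total secondary extinctions: 3.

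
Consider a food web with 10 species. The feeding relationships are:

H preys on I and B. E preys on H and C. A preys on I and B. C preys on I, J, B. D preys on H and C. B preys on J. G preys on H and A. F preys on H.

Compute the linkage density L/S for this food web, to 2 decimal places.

There are L = 15 links among S = 10 species.
L/S = 15/10 = 1.5000 ≈ 1.50.

L/S = 1.50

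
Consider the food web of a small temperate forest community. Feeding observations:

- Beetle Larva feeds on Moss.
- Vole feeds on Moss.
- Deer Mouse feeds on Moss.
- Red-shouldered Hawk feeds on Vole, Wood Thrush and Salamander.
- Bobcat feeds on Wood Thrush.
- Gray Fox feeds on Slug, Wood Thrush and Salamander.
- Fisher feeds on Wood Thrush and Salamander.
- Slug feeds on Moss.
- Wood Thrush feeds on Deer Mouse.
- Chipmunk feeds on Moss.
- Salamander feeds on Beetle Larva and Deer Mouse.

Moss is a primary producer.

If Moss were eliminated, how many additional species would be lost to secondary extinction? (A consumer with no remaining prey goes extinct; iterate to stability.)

Remove Moss.
Round 1: Vole (all prey gone), Beetle Larva (all prey gone), Chipmunk (all prey gone), Slug (all prey gone), Deer Mouse (all prey gone) → extinct.
Round 2: Wood Thrush (all prey gone), Salamander (all prey gone) → extinct.
Round 3: Gray Fox (all prey gone), Red-shouldered Hawk (all prey gone), Fisher (all prey gone), Bobcat (all prey gone) → extinct.
No further losses. Total secondary extinctions: 11.

11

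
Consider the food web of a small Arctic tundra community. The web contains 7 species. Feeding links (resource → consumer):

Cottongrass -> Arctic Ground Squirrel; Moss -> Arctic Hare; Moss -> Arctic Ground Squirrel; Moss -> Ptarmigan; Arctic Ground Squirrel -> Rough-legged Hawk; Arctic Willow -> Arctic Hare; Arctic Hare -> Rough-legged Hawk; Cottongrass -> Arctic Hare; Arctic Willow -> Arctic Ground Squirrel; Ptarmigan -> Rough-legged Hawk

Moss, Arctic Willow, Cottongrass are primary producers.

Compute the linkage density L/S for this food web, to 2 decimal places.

L/S = 1.43

There are L = 10 links among S = 7 species.
L/S = 10/7 = 1.4286 ≈ 1.43.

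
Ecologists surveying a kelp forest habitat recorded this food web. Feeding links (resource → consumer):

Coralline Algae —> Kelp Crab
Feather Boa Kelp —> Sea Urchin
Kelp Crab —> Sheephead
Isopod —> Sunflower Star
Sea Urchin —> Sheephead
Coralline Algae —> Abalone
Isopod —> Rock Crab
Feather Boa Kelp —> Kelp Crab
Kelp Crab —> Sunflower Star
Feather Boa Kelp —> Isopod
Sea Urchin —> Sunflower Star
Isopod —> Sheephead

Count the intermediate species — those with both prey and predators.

3

Intermediate species (has both prey and predators): Isopod, Sea Urchin, Kelp Crab.
Count: 3.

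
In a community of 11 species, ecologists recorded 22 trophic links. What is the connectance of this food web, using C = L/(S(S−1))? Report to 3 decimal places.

The web has S = 11 species and L = 22 feeding links.
C = L / (S(S−1)) = 22 / 110 = 0.2000 ≈ 0.200.

C = 0.200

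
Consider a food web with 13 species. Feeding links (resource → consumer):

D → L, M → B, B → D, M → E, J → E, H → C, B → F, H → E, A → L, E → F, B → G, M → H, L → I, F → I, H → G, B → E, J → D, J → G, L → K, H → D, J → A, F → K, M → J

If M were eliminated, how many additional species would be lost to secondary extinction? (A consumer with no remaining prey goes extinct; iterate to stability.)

12

Remove M.
Round 1: B (all prey gone), J (all prey gone), H (all prey gone) → extinct.
Round 2: C (all prey gone), E (all prey gone), D (all prey gone), A (all prey gone), G (all prey gone) → extinct.
Round 3: F (all prey gone), L (all prey gone) → extinct.
Round 4: K (all prey gone), I (all prey gone) → extinct.
No further losses. Total secondary extinctions: 12.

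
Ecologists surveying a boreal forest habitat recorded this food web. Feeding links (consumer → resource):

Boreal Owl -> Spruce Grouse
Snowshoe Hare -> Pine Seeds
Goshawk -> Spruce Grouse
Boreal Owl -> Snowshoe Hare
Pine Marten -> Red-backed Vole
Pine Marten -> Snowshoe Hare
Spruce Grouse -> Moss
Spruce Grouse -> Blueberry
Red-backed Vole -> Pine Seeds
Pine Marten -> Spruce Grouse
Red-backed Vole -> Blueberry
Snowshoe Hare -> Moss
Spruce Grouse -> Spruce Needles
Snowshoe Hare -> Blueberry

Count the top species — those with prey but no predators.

3

Top species (has prey, but nothing eats it): Goshawk, Boreal Owl, Pine Marten.
Count: 3.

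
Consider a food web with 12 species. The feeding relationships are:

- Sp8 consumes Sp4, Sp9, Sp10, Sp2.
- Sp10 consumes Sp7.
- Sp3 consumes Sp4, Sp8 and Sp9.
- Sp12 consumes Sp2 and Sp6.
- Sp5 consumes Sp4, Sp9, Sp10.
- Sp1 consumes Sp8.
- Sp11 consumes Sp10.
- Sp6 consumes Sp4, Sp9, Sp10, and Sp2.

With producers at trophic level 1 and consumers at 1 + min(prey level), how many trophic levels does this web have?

Producers (level 1): Sp2, Sp7, Sp9, Sp4.
Following each consumer down to its lowest-level prey: Sp2 → Sp8 → Sp1 (levels 1 through 3).
All prey of Sp1 (Sp8 2) are at level 2 or above, so Sp1 is at level 1 + 2 = 3.
Every consumer has at least one prey at level 2 or below, so none exceeds level 3.

3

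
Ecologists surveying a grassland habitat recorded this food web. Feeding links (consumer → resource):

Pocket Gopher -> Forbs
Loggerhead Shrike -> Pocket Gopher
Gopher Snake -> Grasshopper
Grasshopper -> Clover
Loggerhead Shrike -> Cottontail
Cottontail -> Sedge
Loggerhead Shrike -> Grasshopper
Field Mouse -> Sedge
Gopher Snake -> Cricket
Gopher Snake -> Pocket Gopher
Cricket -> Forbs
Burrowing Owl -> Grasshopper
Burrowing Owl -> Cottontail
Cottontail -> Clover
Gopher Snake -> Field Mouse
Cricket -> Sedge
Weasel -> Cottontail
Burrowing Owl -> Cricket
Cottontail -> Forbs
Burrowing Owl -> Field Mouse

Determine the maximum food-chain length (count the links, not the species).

One longest chain: Clover → Grasshopper → Gopher Snake.
It has 3 species and 2 links.

2 links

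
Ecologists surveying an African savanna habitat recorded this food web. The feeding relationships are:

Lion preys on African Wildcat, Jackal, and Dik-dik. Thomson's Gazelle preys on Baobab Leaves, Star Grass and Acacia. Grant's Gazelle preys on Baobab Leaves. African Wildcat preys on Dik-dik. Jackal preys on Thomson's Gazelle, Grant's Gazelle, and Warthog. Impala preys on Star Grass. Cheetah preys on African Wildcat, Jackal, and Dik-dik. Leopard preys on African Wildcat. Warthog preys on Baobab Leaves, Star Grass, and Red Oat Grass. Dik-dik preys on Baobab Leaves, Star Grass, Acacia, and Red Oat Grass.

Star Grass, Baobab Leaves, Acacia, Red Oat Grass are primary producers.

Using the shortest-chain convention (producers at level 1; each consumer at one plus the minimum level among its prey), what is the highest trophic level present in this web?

4

Producers (level 1): Star Grass, Baobab Leaves, Acacia, Red Oat Grass.
Following each consumer down to its lowest-level prey: Star Grass → Dik-dik → African Wildcat → Leopard (levels 1 through 4).
All prey of Leopard (African Wildcat 3) are at level 3 or above, so Leopard is at level 1 + 3 = 4.
Every consumer has at least one prey at level 3 or below, so none exceeds level 4.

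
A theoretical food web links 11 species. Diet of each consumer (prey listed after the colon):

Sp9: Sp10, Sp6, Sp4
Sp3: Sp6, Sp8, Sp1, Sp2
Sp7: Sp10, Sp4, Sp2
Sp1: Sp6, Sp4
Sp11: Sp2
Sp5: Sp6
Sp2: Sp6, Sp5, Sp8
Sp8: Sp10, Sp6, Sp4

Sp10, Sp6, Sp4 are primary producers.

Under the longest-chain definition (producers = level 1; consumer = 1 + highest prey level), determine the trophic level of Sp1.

Sp6 is a producer → level 1.
Sp1 eats Sp6 (level 1); other prey at levels: Sp4 1 → level 2.

Trophic level 2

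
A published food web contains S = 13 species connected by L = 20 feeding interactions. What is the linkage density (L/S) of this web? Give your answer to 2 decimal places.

There are L = 20 links among S = 13 species.
L/S = 20/13 = 1.5385 ≈ 1.54.

L/S = 1.54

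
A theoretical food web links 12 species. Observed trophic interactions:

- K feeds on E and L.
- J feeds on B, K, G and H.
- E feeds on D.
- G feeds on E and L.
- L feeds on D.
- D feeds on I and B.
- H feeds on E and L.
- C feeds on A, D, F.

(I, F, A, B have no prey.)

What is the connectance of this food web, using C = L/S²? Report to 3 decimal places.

C = 0.118

The web has S = 12 species and L = 17 feeding links.
C = L / S² = 17 / 144 = 0.1181 ≈ 0.118.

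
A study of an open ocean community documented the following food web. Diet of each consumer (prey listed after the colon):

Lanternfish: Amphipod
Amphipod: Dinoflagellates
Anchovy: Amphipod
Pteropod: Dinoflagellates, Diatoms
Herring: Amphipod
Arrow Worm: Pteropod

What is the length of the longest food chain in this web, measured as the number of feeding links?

2 links

One longest chain: Dinoflagellates → Amphipod → Anchovy.
It has 3 species and 2 links.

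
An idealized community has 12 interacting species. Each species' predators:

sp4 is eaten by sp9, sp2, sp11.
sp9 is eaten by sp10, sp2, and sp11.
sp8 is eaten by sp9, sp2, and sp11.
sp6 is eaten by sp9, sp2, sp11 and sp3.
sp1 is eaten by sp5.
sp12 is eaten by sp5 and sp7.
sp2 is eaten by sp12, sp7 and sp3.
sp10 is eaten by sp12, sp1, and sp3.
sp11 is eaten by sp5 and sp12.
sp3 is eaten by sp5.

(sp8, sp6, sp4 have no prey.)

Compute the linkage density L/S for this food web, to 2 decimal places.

L/S = 2.08

There are L = 25 links among S = 12 species.
L/S = 25/12 = 2.0833 ≈ 2.08.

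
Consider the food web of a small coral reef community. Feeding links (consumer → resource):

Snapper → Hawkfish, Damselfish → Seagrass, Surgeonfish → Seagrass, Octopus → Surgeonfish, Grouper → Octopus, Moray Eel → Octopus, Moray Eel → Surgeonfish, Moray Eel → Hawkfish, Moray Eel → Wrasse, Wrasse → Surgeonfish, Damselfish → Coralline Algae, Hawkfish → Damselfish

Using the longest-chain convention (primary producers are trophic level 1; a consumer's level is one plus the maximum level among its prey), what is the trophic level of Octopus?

Seagrass is a producer → level 1.
Surgeonfish eats Seagrass → level 2.
Octopus eats Surgeonfish → level 3.

Trophic level 3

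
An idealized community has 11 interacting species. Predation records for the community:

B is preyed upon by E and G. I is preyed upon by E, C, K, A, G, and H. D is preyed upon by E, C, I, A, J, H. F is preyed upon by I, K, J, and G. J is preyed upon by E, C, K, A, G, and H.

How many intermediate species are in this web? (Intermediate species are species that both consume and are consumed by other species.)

2

Intermediate species (has both prey and predators): J, I.
Count: 2.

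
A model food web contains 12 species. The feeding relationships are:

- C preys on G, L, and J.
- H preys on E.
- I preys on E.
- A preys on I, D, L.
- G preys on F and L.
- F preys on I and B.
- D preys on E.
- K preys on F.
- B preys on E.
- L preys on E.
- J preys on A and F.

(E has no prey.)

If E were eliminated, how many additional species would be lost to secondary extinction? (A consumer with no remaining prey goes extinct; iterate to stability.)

Remove E.
Round 1: I (all prey gone), D (all prey gone), B (all prey gone), L (all prey gone), H (all prey gone) → extinct.
Round 2: F (all prey gone), A (all prey gone) → extinct.
Round 3: G (all prey gone), J (all prey gone), K (all prey gone) → extinct.
Round 4: C (all prey gone) → extinct.
No further losses. Total secondary extinctions: 11.

11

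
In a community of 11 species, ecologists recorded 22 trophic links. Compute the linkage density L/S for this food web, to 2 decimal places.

L/S = 2.00

There are L = 22 links among S = 11 species.
L/S = 22/11 = 2.0000 ≈ 2.00.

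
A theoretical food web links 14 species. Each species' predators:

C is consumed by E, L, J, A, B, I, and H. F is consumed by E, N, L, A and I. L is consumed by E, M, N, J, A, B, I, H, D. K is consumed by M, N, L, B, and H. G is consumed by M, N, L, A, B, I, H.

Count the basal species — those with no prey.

Basal species (no prey listed): G, C, K, F.
Count: 4.

4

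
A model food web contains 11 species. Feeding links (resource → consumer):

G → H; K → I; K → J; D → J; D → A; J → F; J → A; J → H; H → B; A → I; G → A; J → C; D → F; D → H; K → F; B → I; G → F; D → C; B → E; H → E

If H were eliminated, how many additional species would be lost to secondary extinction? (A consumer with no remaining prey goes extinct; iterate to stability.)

2

Remove H.
Round 1: B (all prey gone) → extinct.
Round 2: E (all prey gone) → extinct.
No further losses. Total secondary extinctions: 2.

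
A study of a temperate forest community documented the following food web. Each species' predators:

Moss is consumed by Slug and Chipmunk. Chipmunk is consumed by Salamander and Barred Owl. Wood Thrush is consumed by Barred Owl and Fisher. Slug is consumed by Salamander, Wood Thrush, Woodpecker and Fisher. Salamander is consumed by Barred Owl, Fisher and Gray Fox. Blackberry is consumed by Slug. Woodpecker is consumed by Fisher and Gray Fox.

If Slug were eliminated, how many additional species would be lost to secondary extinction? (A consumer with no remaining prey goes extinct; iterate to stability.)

Remove Slug.
Round 1: Woodpecker (all prey gone), Wood Thrush (all prey gone) → extinct.
No further losses. Total secondary extinctions: 2.

2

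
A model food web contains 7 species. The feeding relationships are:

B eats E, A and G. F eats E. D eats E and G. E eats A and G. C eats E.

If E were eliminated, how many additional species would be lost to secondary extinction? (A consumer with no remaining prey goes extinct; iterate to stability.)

2

Remove E.
Round 1: C (all prey gone), F (all prey gone) → extinct.
No further losses. Total secondary extinctions: 2.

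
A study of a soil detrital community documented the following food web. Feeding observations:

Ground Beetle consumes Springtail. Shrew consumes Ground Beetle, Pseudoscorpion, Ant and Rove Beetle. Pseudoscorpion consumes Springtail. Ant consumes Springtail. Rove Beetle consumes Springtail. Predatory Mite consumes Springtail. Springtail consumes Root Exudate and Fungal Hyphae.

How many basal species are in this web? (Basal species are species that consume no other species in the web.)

2

Basal species (no prey listed): Root Exudate, Fungal Hyphae.
Count: 2.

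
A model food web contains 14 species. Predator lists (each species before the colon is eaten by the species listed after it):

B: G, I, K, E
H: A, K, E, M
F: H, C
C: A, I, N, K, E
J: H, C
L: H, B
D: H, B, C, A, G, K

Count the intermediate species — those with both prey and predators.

Intermediate species (has both prey and predators): H, B, C.
Count: 3.

3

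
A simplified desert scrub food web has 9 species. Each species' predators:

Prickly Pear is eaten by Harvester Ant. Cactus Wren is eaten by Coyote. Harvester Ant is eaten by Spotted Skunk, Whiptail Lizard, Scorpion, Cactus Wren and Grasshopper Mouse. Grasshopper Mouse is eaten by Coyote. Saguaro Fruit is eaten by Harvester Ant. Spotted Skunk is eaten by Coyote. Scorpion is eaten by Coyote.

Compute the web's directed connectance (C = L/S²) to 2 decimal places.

C = 0.14

The web has S = 9 species and L = 11 feeding links.
C = L / S² = 11 / 81 = 0.1358 ≈ 0.14.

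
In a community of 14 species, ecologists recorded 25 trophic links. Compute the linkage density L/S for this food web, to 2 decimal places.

L/S = 1.79

There are L = 25 links among S = 14 species.
L/S = 25/14 = 1.7857 ≈ 1.79.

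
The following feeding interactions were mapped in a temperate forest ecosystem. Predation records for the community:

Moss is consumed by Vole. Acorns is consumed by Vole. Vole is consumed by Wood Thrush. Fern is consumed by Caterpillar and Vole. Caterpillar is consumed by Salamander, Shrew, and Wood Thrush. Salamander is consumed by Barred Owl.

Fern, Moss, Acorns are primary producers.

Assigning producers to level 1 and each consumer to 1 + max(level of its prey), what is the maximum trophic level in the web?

4

Producers (level 1): Fern, Moss, Acorns.
Fern → Caterpillar → Salamander → Barred Owl gives Barred Owl level 4.
No species has a prey at level 4, so no species reaches level 5.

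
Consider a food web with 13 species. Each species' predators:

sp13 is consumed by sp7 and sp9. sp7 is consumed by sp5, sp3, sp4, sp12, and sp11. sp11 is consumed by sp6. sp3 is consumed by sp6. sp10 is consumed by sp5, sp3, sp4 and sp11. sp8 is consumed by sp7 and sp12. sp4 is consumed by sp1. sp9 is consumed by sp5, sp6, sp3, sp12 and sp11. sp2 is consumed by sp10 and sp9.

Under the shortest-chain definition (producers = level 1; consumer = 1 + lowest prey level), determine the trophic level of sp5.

sp2 is a producer → level 1.
sp9 eats sp2 → level 2.
sp5 eats sp9 → level 3.
No prey of sp5 is below level 2, so 3 is the minimum.

Trophic level 3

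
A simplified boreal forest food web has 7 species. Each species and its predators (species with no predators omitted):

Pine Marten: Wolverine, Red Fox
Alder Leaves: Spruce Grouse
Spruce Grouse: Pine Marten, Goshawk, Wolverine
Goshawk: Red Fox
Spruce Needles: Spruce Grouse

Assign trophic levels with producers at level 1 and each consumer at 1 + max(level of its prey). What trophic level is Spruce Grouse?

Trophic level 2

Alder Leaves is a producer → level 1.
Spruce Grouse eats Alder Leaves (level 1); other prey at levels: Spruce Needles 1 → level 2.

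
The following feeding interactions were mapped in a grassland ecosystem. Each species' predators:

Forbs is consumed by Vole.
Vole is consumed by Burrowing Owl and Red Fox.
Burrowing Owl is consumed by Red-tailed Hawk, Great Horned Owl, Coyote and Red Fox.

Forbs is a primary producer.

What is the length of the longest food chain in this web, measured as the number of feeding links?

One longest chain: Forbs → Vole → Burrowing Owl → Great Horned Owl.
It has 4 species and 3 links.

3 links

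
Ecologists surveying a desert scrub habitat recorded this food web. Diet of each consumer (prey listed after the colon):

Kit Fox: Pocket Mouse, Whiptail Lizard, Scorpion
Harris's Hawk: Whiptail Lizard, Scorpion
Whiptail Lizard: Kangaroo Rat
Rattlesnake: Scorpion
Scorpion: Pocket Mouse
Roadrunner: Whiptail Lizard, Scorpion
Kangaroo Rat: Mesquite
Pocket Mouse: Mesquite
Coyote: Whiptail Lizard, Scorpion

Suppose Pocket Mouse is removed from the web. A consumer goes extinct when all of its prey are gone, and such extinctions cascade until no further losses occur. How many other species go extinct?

2

Remove Pocket Mouse.
Round 1: Scorpion (all prey gone) → extinct.
Round 2: Rattlesnake (all prey gone) → extinct.
No further losses. Total secondary extinctions: 2.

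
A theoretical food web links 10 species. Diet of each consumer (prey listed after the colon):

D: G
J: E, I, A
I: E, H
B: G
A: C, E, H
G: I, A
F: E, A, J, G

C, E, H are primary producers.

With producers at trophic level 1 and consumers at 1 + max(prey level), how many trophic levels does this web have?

4

Producers (level 1): C, E, H.
E → I → J → F gives F level 4.
No species has a prey at level 4, so no species reaches level 5.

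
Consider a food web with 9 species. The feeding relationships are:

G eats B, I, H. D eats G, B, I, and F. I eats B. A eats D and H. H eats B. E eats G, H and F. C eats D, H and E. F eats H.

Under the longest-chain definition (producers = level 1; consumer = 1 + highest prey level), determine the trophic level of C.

Trophic level 5

B is a producer → level 1.
H eats B → level 2.
G eats H (level 2); other prey at levels: B 1, I 2 → level 3.
E eats G (level 3); other prey at levels: H 2, F 3 → level 4.
C eats E (level 4); other prey at levels: H 2, D 4 → level 5.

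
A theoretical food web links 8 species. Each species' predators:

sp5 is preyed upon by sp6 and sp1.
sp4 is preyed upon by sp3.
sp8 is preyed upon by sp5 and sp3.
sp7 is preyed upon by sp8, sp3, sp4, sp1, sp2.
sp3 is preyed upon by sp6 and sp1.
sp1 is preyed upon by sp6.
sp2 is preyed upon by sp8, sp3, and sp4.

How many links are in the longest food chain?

One longest chain: sp7 → sp2 → sp4 → sp3 → sp1 → sp6.
It has 6 species and 5 links.

5 links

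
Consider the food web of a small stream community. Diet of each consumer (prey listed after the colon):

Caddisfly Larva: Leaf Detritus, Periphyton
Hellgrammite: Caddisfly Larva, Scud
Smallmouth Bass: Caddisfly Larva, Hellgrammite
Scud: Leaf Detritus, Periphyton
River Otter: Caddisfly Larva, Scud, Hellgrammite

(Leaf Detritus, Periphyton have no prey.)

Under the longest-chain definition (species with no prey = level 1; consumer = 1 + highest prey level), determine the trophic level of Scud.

Trophic level 2

Leaf Detritus has no prey (basal) → level 1.
Scud eats Leaf Detritus (level 1); other prey at levels: Periphyton 1 → level 2.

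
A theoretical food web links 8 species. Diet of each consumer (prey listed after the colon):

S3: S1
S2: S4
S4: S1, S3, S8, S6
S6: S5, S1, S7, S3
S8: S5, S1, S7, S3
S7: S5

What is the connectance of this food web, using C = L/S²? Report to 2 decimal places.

C = 0.23

The web has S = 8 species and L = 15 feeding links.
C = L / S² = 15 / 64 = 0.2344 ≈ 0.23.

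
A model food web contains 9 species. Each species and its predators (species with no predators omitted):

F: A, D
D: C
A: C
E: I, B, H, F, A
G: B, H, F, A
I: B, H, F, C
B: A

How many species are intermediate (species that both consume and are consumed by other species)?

Intermediate species (has both prey and predators): I, B, F, A, D.
Count: 5.

5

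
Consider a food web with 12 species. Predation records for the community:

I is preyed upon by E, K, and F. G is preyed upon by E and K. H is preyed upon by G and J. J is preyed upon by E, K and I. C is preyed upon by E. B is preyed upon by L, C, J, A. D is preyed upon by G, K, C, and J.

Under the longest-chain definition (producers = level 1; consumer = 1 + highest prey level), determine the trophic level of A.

Trophic level 2

B is a producer → level 1.
A eats B → level 2.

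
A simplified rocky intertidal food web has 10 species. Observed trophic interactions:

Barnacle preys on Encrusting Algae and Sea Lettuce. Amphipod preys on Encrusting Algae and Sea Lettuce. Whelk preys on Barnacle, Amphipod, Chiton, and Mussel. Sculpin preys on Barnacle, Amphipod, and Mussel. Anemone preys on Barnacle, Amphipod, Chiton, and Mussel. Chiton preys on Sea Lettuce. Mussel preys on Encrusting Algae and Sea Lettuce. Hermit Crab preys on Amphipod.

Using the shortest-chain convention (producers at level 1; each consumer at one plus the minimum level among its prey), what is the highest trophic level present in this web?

3

Producers (level 1): Sea Lettuce, Encrusting Algae.
Following each consumer down to its lowest-level prey: Sea Lettuce → Chiton → Anemone (levels 1 through 3).
All prey of Anemone (Chiton 2, Mussel 2, Barnacle 2, Amphipod 2) are at level 2 or above, so Anemone is at level 1 + 2 = 3.
Every consumer has at least one prey at level 2 or below, so none exceeds level 3.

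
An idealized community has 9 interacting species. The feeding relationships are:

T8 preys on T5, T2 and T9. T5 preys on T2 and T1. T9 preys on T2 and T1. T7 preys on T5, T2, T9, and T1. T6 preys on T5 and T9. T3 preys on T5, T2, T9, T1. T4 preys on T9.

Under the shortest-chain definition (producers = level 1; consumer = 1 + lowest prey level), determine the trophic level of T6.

Trophic level 3

T2 is a producer → level 1.
T9 eats T2 → level 2.
T6 eats T9 → level 3.
No prey of T6 is below level 2, so 3 is the minimum.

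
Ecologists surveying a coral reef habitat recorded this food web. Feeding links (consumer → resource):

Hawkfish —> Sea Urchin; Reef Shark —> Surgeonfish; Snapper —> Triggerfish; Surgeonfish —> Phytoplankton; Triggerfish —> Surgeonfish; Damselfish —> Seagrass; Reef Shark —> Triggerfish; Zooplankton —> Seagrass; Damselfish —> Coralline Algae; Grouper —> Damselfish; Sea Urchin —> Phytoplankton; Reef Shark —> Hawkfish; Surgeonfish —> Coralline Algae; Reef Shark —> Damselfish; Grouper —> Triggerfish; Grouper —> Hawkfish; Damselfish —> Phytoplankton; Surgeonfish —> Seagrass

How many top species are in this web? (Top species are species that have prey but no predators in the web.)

Top species (has prey, but nothing eats it): Zooplankton, Snapper, Grouper, Reef Shark.
Count: 4.

4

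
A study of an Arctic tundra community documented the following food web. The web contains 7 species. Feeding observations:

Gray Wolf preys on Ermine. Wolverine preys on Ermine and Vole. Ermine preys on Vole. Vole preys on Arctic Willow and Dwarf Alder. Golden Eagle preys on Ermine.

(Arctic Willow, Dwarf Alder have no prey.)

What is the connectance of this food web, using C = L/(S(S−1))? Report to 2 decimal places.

C = 0.17

The web has S = 7 species and L = 7 feeding links.
C = L / (S(S−1)) = 7 / 42 = 0.1667 ≈ 0.17.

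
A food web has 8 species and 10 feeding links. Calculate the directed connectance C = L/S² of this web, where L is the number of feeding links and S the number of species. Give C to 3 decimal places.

The web has S = 8 species and L = 10 feeding links.
C = L / S² = 10 / 64 = 0.1562 ≈ 0.156.

C = 0.156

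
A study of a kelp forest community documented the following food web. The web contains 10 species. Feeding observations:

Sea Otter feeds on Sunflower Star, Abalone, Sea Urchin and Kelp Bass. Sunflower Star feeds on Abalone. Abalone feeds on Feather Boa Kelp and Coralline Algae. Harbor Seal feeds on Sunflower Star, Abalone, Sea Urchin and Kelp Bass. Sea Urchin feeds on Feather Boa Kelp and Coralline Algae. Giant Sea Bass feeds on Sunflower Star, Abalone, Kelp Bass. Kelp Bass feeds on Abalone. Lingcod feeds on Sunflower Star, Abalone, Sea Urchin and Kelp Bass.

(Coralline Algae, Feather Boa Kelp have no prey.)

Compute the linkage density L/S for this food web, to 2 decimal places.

There are L = 21 links among S = 10 species.
L/S = 21/10 = 2.1000 ≈ 2.10.

L/S = 2.10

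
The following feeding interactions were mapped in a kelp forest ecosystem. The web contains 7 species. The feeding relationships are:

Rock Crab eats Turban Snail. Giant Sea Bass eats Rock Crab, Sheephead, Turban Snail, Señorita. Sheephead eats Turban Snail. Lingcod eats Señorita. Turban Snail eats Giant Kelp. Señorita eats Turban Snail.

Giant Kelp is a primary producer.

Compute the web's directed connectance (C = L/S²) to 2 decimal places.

The web has S = 7 species and L = 9 feeding links.
C = L / S² = 9 / 49 = 0.1837 ≈ 0.18.

C = 0.18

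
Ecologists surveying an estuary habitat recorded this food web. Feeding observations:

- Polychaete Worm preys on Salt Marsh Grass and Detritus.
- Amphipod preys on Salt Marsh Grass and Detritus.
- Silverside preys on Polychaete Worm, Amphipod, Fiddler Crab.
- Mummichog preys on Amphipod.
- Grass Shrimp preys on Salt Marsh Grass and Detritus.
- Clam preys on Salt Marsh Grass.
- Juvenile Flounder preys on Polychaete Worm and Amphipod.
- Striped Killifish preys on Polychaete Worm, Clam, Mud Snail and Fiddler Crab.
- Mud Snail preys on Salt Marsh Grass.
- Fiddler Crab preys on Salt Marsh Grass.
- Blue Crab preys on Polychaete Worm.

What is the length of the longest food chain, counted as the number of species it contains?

One longest chain: Salt Marsh Grass → Amphipod → Mummichog.
It has 3 species and 2 links.

3 species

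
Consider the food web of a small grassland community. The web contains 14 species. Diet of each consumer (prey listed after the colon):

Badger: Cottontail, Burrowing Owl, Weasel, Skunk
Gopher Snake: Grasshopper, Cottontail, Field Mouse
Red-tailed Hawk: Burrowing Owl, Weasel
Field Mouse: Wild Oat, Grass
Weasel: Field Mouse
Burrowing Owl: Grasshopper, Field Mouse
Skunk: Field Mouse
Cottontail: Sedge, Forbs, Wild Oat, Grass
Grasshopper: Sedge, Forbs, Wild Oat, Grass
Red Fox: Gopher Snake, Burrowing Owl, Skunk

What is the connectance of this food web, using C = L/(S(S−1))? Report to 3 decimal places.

The web has S = 14 species and L = 26 feeding links.
C = L / (S(S−1)) = 26 / 182 = 0.1429 ≈ 0.143.

C = 0.143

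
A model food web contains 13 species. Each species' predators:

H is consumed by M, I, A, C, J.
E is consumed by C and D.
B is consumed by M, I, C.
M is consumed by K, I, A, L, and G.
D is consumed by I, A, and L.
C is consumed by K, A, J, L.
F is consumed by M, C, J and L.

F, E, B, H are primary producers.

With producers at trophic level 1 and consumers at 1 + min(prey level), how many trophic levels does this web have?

3

Producers (level 1): F, E, B, H.
Following each consumer down to its lowest-level prey: F → C → K (levels 1 through 3).
All prey of K (C 2, M 2) are at level 2 or above, so K is at level 1 + 2 = 3.
Every consumer has at least one prey at level 2 or below, so none exceeds level 3.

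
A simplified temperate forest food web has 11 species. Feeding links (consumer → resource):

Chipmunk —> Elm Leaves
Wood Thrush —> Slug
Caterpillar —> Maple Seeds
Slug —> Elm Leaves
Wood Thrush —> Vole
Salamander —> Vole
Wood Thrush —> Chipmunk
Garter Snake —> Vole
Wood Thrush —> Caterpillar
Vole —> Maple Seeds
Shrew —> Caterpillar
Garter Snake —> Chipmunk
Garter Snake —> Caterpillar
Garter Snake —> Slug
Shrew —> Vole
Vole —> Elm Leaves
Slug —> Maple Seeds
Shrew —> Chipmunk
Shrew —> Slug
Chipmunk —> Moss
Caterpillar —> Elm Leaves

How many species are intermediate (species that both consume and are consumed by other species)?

4

Intermediate species (has both prey and predators): Chipmunk, Slug, Vole, Caterpillar.
Count: 4.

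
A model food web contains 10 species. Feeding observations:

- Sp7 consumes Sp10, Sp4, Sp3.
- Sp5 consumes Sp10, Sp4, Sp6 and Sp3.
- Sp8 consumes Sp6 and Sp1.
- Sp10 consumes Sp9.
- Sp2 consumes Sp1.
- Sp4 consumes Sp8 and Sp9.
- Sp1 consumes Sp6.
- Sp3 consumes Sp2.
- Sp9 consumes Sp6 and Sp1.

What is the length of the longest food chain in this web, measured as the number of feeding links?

One longest chain: Sp6 → Sp1 → Sp2 → Sp3 → Sp7.
It has 5 species and 4 links.

4 links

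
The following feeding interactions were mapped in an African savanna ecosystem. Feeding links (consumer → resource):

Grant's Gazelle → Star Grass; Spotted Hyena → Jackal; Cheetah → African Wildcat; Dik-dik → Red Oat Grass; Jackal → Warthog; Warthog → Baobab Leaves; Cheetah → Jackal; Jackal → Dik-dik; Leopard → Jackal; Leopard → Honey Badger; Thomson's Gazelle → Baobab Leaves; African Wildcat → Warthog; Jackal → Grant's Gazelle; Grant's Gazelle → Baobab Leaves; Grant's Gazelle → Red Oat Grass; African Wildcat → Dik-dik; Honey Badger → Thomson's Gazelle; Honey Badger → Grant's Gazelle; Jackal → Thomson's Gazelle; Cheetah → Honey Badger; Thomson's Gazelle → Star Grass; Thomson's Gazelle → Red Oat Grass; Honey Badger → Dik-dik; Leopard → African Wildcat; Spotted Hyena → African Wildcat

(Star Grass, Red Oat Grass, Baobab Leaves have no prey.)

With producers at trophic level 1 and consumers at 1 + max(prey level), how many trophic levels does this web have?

4

Producers (level 1): Star Grass, Red Oat Grass, Baobab Leaves.
Baobab Leaves → Warthog → Jackal → Spotted Hyena gives Spotted Hyena level 4.
No species has a prey at level 4, so no species reaches level 5.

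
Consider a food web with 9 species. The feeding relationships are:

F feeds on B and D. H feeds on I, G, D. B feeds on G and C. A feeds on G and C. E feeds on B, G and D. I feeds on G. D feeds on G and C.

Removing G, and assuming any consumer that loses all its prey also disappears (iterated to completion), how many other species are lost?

1

Remove G.
Round 1: I (all prey gone) → extinct.
No further losses. Total secondary extinctions: 1.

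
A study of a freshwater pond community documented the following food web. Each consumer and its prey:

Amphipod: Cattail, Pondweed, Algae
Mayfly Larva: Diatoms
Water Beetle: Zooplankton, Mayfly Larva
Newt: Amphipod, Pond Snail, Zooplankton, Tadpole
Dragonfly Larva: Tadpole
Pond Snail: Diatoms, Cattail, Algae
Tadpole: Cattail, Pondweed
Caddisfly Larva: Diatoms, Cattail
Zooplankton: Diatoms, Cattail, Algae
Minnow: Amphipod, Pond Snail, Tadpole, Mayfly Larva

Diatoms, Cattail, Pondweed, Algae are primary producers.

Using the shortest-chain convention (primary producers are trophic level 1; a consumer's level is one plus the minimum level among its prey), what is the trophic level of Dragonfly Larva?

Trophic level 3

Cattail is a producer → level 1.
Tadpole eats Cattail → level 2.
Dragonfly Larva eats Tadpole → level 3.
No prey of Dragonfly Larva is below level 2, so 3 is the minimum.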